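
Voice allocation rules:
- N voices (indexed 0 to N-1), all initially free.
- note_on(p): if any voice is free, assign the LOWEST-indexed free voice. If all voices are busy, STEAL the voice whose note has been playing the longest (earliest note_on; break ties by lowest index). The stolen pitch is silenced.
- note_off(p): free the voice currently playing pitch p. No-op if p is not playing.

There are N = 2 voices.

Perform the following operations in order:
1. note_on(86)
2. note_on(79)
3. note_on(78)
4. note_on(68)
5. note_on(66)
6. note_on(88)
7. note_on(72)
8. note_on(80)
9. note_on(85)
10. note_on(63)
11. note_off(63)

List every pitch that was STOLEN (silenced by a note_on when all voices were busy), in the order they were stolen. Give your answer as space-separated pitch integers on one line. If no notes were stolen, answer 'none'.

Answer: 86 79 78 68 66 88 72 80

Derivation:
Op 1: note_on(86): voice 0 is free -> assigned | voices=[86 -]
Op 2: note_on(79): voice 1 is free -> assigned | voices=[86 79]
Op 3: note_on(78): all voices busy, STEAL voice 0 (pitch 86, oldest) -> assign | voices=[78 79]
Op 4: note_on(68): all voices busy, STEAL voice 1 (pitch 79, oldest) -> assign | voices=[78 68]
Op 5: note_on(66): all voices busy, STEAL voice 0 (pitch 78, oldest) -> assign | voices=[66 68]
Op 6: note_on(88): all voices busy, STEAL voice 1 (pitch 68, oldest) -> assign | voices=[66 88]
Op 7: note_on(72): all voices busy, STEAL voice 0 (pitch 66, oldest) -> assign | voices=[72 88]
Op 8: note_on(80): all voices busy, STEAL voice 1 (pitch 88, oldest) -> assign | voices=[72 80]
Op 9: note_on(85): all voices busy, STEAL voice 0 (pitch 72, oldest) -> assign | voices=[85 80]
Op 10: note_on(63): all voices busy, STEAL voice 1 (pitch 80, oldest) -> assign | voices=[85 63]
Op 11: note_off(63): free voice 1 | voices=[85 -]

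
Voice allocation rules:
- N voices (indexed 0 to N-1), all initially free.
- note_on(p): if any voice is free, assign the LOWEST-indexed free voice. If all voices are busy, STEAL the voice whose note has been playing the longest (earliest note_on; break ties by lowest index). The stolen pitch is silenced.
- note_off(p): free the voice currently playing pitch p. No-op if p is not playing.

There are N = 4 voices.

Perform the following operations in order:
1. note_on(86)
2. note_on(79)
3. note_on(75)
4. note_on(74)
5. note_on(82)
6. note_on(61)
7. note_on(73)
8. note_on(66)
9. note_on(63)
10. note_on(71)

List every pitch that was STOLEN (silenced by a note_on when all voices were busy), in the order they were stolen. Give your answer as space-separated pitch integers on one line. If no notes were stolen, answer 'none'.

Op 1: note_on(86): voice 0 is free -> assigned | voices=[86 - - -]
Op 2: note_on(79): voice 1 is free -> assigned | voices=[86 79 - -]
Op 3: note_on(75): voice 2 is free -> assigned | voices=[86 79 75 -]
Op 4: note_on(74): voice 3 is free -> assigned | voices=[86 79 75 74]
Op 5: note_on(82): all voices busy, STEAL voice 0 (pitch 86, oldest) -> assign | voices=[82 79 75 74]
Op 6: note_on(61): all voices busy, STEAL voice 1 (pitch 79, oldest) -> assign | voices=[82 61 75 74]
Op 7: note_on(73): all voices busy, STEAL voice 2 (pitch 75, oldest) -> assign | voices=[82 61 73 74]
Op 8: note_on(66): all voices busy, STEAL voice 3 (pitch 74, oldest) -> assign | voices=[82 61 73 66]
Op 9: note_on(63): all voices busy, STEAL voice 0 (pitch 82, oldest) -> assign | voices=[63 61 73 66]
Op 10: note_on(71): all voices busy, STEAL voice 1 (pitch 61, oldest) -> assign | voices=[63 71 73 66]

Answer: 86 79 75 74 82 61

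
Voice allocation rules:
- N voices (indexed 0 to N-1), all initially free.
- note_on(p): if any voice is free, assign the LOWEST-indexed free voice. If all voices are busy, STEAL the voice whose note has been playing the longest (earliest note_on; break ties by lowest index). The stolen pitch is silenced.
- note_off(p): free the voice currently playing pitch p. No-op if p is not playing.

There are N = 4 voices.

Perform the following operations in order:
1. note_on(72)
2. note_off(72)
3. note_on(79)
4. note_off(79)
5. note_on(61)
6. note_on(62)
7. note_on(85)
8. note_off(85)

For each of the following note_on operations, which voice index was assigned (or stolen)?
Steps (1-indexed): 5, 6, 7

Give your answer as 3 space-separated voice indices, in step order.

Answer: 0 1 2

Derivation:
Op 1: note_on(72): voice 0 is free -> assigned | voices=[72 - - -]
Op 2: note_off(72): free voice 0 | voices=[- - - -]
Op 3: note_on(79): voice 0 is free -> assigned | voices=[79 - - -]
Op 4: note_off(79): free voice 0 | voices=[- - - -]
Op 5: note_on(61): voice 0 is free -> assigned | voices=[61 - - -]
Op 6: note_on(62): voice 1 is free -> assigned | voices=[61 62 - -]
Op 7: note_on(85): voice 2 is free -> assigned | voices=[61 62 85 -]
Op 8: note_off(85): free voice 2 | voices=[61 62 - -]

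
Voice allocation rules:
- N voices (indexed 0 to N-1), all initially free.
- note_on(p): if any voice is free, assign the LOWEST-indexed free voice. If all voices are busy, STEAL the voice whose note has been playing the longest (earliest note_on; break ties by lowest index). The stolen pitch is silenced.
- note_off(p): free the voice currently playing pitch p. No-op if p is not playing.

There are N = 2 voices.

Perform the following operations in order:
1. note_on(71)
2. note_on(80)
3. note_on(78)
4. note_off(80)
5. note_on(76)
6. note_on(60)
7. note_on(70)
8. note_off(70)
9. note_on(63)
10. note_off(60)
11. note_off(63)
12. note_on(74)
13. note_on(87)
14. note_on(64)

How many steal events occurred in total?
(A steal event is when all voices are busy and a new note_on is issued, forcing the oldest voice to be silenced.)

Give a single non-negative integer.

Op 1: note_on(71): voice 0 is free -> assigned | voices=[71 -]
Op 2: note_on(80): voice 1 is free -> assigned | voices=[71 80]
Op 3: note_on(78): all voices busy, STEAL voice 0 (pitch 71, oldest) -> assign | voices=[78 80]
Op 4: note_off(80): free voice 1 | voices=[78 -]
Op 5: note_on(76): voice 1 is free -> assigned | voices=[78 76]
Op 6: note_on(60): all voices busy, STEAL voice 0 (pitch 78, oldest) -> assign | voices=[60 76]
Op 7: note_on(70): all voices busy, STEAL voice 1 (pitch 76, oldest) -> assign | voices=[60 70]
Op 8: note_off(70): free voice 1 | voices=[60 -]
Op 9: note_on(63): voice 1 is free -> assigned | voices=[60 63]
Op 10: note_off(60): free voice 0 | voices=[- 63]
Op 11: note_off(63): free voice 1 | voices=[- -]
Op 12: note_on(74): voice 0 is free -> assigned | voices=[74 -]
Op 13: note_on(87): voice 1 is free -> assigned | voices=[74 87]
Op 14: note_on(64): all voices busy, STEAL voice 0 (pitch 74, oldest) -> assign | voices=[64 87]

Answer: 4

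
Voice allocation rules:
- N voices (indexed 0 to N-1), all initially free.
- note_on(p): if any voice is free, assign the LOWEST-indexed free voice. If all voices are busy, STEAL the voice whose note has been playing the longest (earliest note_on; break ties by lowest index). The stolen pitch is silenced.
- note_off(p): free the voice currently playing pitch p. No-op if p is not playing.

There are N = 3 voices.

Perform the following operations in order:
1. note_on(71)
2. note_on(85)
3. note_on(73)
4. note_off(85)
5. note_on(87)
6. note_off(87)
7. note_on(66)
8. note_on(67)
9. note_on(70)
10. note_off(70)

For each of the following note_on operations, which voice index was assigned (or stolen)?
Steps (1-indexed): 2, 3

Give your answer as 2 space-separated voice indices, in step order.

Answer: 1 2

Derivation:
Op 1: note_on(71): voice 0 is free -> assigned | voices=[71 - -]
Op 2: note_on(85): voice 1 is free -> assigned | voices=[71 85 -]
Op 3: note_on(73): voice 2 is free -> assigned | voices=[71 85 73]
Op 4: note_off(85): free voice 1 | voices=[71 - 73]
Op 5: note_on(87): voice 1 is free -> assigned | voices=[71 87 73]
Op 6: note_off(87): free voice 1 | voices=[71 - 73]
Op 7: note_on(66): voice 1 is free -> assigned | voices=[71 66 73]
Op 8: note_on(67): all voices busy, STEAL voice 0 (pitch 71, oldest) -> assign | voices=[67 66 73]
Op 9: note_on(70): all voices busy, STEAL voice 2 (pitch 73, oldest) -> assign | voices=[67 66 70]
Op 10: note_off(70): free voice 2 | voices=[67 66 -]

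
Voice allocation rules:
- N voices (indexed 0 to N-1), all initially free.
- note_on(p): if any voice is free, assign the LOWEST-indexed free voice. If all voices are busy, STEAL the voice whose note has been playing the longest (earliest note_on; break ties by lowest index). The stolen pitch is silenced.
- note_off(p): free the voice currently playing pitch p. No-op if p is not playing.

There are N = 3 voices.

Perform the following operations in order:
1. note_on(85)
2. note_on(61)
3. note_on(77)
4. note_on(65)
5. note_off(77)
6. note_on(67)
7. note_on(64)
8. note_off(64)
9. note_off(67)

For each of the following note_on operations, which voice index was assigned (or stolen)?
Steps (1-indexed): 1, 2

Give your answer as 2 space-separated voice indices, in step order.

Op 1: note_on(85): voice 0 is free -> assigned | voices=[85 - -]
Op 2: note_on(61): voice 1 is free -> assigned | voices=[85 61 -]
Op 3: note_on(77): voice 2 is free -> assigned | voices=[85 61 77]
Op 4: note_on(65): all voices busy, STEAL voice 0 (pitch 85, oldest) -> assign | voices=[65 61 77]
Op 5: note_off(77): free voice 2 | voices=[65 61 -]
Op 6: note_on(67): voice 2 is free -> assigned | voices=[65 61 67]
Op 7: note_on(64): all voices busy, STEAL voice 1 (pitch 61, oldest) -> assign | voices=[65 64 67]
Op 8: note_off(64): free voice 1 | voices=[65 - 67]
Op 9: note_off(67): free voice 2 | voices=[65 - -]

Answer: 0 1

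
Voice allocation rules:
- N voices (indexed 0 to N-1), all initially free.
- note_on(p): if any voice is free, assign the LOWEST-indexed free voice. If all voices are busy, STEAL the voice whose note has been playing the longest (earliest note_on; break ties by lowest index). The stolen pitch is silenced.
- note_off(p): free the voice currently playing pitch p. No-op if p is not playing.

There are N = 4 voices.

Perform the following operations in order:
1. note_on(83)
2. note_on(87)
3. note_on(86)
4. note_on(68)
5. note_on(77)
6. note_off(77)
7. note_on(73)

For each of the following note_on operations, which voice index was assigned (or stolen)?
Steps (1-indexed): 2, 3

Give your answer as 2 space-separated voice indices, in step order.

Answer: 1 2

Derivation:
Op 1: note_on(83): voice 0 is free -> assigned | voices=[83 - - -]
Op 2: note_on(87): voice 1 is free -> assigned | voices=[83 87 - -]
Op 3: note_on(86): voice 2 is free -> assigned | voices=[83 87 86 -]
Op 4: note_on(68): voice 3 is free -> assigned | voices=[83 87 86 68]
Op 5: note_on(77): all voices busy, STEAL voice 0 (pitch 83, oldest) -> assign | voices=[77 87 86 68]
Op 6: note_off(77): free voice 0 | voices=[- 87 86 68]
Op 7: note_on(73): voice 0 is free -> assigned | voices=[73 87 86 68]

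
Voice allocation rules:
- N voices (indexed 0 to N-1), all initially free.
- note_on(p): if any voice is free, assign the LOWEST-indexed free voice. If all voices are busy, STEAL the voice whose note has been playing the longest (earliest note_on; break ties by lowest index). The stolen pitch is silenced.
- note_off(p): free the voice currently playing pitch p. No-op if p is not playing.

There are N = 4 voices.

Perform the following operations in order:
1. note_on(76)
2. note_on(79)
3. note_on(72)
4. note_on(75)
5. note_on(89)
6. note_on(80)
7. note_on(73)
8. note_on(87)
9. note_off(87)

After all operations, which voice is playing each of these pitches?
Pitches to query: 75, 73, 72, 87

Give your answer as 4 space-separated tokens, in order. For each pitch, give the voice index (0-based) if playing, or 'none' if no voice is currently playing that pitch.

Op 1: note_on(76): voice 0 is free -> assigned | voices=[76 - - -]
Op 2: note_on(79): voice 1 is free -> assigned | voices=[76 79 - -]
Op 3: note_on(72): voice 2 is free -> assigned | voices=[76 79 72 -]
Op 4: note_on(75): voice 3 is free -> assigned | voices=[76 79 72 75]
Op 5: note_on(89): all voices busy, STEAL voice 0 (pitch 76, oldest) -> assign | voices=[89 79 72 75]
Op 6: note_on(80): all voices busy, STEAL voice 1 (pitch 79, oldest) -> assign | voices=[89 80 72 75]
Op 7: note_on(73): all voices busy, STEAL voice 2 (pitch 72, oldest) -> assign | voices=[89 80 73 75]
Op 8: note_on(87): all voices busy, STEAL voice 3 (pitch 75, oldest) -> assign | voices=[89 80 73 87]
Op 9: note_off(87): free voice 3 | voices=[89 80 73 -]

Answer: none 2 none none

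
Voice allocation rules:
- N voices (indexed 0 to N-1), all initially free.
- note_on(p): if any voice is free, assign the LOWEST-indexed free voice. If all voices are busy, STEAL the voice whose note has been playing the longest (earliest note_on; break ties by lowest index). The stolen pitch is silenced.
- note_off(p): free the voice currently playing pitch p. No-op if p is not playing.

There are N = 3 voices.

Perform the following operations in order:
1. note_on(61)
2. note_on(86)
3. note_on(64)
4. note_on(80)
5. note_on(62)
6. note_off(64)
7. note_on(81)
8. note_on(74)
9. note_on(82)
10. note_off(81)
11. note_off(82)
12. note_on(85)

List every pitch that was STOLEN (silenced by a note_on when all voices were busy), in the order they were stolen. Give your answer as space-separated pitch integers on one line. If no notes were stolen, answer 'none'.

Answer: 61 86 80 62

Derivation:
Op 1: note_on(61): voice 0 is free -> assigned | voices=[61 - -]
Op 2: note_on(86): voice 1 is free -> assigned | voices=[61 86 -]
Op 3: note_on(64): voice 2 is free -> assigned | voices=[61 86 64]
Op 4: note_on(80): all voices busy, STEAL voice 0 (pitch 61, oldest) -> assign | voices=[80 86 64]
Op 5: note_on(62): all voices busy, STEAL voice 1 (pitch 86, oldest) -> assign | voices=[80 62 64]
Op 6: note_off(64): free voice 2 | voices=[80 62 -]
Op 7: note_on(81): voice 2 is free -> assigned | voices=[80 62 81]
Op 8: note_on(74): all voices busy, STEAL voice 0 (pitch 80, oldest) -> assign | voices=[74 62 81]
Op 9: note_on(82): all voices busy, STEAL voice 1 (pitch 62, oldest) -> assign | voices=[74 82 81]
Op 10: note_off(81): free voice 2 | voices=[74 82 -]
Op 11: note_off(82): free voice 1 | voices=[74 - -]
Op 12: note_on(85): voice 1 is free -> assigned | voices=[74 85 -]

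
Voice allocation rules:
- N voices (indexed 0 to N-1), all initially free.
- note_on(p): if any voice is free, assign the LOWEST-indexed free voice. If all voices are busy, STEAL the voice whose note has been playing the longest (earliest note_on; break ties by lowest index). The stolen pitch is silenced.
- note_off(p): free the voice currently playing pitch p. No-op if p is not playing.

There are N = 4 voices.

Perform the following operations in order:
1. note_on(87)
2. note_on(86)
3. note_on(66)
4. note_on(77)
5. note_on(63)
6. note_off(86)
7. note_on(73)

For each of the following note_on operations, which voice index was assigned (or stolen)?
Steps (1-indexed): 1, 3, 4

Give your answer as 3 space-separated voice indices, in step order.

Answer: 0 2 3

Derivation:
Op 1: note_on(87): voice 0 is free -> assigned | voices=[87 - - -]
Op 2: note_on(86): voice 1 is free -> assigned | voices=[87 86 - -]
Op 3: note_on(66): voice 2 is free -> assigned | voices=[87 86 66 -]
Op 4: note_on(77): voice 3 is free -> assigned | voices=[87 86 66 77]
Op 5: note_on(63): all voices busy, STEAL voice 0 (pitch 87, oldest) -> assign | voices=[63 86 66 77]
Op 6: note_off(86): free voice 1 | voices=[63 - 66 77]
Op 7: note_on(73): voice 1 is free -> assigned | voices=[63 73 66 77]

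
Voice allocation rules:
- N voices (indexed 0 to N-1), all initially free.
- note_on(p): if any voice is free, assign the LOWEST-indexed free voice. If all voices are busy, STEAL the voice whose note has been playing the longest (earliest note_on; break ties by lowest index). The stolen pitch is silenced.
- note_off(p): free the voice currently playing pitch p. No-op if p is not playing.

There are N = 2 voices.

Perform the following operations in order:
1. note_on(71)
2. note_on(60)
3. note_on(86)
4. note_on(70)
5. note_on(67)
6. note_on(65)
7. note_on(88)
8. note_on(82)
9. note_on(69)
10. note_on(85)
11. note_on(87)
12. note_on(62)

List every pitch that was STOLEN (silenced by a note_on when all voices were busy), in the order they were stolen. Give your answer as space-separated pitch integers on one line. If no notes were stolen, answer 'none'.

Answer: 71 60 86 70 67 65 88 82 69 85

Derivation:
Op 1: note_on(71): voice 0 is free -> assigned | voices=[71 -]
Op 2: note_on(60): voice 1 is free -> assigned | voices=[71 60]
Op 3: note_on(86): all voices busy, STEAL voice 0 (pitch 71, oldest) -> assign | voices=[86 60]
Op 4: note_on(70): all voices busy, STEAL voice 1 (pitch 60, oldest) -> assign | voices=[86 70]
Op 5: note_on(67): all voices busy, STEAL voice 0 (pitch 86, oldest) -> assign | voices=[67 70]
Op 6: note_on(65): all voices busy, STEAL voice 1 (pitch 70, oldest) -> assign | voices=[67 65]
Op 7: note_on(88): all voices busy, STEAL voice 0 (pitch 67, oldest) -> assign | voices=[88 65]
Op 8: note_on(82): all voices busy, STEAL voice 1 (pitch 65, oldest) -> assign | voices=[88 82]
Op 9: note_on(69): all voices busy, STEAL voice 0 (pitch 88, oldest) -> assign | voices=[69 82]
Op 10: note_on(85): all voices busy, STEAL voice 1 (pitch 82, oldest) -> assign | voices=[69 85]
Op 11: note_on(87): all voices busy, STEAL voice 0 (pitch 69, oldest) -> assign | voices=[87 85]
Op 12: note_on(62): all voices busy, STEAL voice 1 (pitch 85, oldest) -> assign | voices=[87 62]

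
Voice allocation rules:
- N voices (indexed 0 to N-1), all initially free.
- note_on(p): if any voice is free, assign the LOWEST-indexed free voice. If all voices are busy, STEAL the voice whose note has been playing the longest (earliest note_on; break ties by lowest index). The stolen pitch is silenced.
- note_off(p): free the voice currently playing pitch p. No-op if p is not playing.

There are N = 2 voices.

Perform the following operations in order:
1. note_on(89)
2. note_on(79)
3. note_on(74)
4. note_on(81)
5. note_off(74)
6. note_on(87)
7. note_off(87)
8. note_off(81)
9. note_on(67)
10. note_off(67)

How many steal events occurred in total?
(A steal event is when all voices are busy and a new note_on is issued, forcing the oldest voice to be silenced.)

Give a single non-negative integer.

Answer: 2

Derivation:
Op 1: note_on(89): voice 0 is free -> assigned | voices=[89 -]
Op 2: note_on(79): voice 1 is free -> assigned | voices=[89 79]
Op 3: note_on(74): all voices busy, STEAL voice 0 (pitch 89, oldest) -> assign | voices=[74 79]
Op 4: note_on(81): all voices busy, STEAL voice 1 (pitch 79, oldest) -> assign | voices=[74 81]
Op 5: note_off(74): free voice 0 | voices=[- 81]
Op 6: note_on(87): voice 0 is free -> assigned | voices=[87 81]
Op 7: note_off(87): free voice 0 | voices=[- 81]
Op 8: note_off(81): free voice 1 | voices=[- -]
Op 9: note_on(67): voice 0 is free -> assigned | voices=[67 -]
Op 10: note_off(67): free voice 0 | voices=[- -]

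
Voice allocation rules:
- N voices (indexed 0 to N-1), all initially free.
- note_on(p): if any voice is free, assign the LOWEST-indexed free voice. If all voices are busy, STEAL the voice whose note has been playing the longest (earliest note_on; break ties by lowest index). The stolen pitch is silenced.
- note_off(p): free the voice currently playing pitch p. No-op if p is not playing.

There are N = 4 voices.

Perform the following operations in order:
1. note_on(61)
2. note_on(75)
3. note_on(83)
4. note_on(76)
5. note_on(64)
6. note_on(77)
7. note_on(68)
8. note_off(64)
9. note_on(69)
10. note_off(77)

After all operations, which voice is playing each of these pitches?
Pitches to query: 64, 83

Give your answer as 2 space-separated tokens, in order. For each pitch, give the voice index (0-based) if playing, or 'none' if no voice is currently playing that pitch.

Op 1: note_on(61): voice 0 is free -> assigned | voices=[61 - - -]
Op 2: note_on(75): voice 1 is free -> assigned | voices=[61 75 - -]
Op 3: note_on(83): voice 2 is free -> assigned | voices=[61 75 83 -]
Op 4: note_on(76): voice 3 is free -> assigned | voices=[61 75 83 76]
Op 5: note_on(64): all voices busy, STEAL voice 0 (pitch 61, oldest) -> assign | voices=[64 75 83 76]
Op 6: note_on(77): all voices busy, STEAL voice 1 (pitch 75, oldest) -> assign | voices=[64 77 83 76]
Op 7: note_on(68): all voices busy, STEAL voice 2 (pitch 83, oldest) -> assign | voices=[64 77 68 76]
Op 8: note_off(64): free voice 0 | voices=[- 77 68 76]
Op 9: note_on(69): voice 0 is free -> assigned | voices=[69 77 68 76]
Op 10: note_off(77): free voice 1 | voices=[69 - 68 76]

Answer: none none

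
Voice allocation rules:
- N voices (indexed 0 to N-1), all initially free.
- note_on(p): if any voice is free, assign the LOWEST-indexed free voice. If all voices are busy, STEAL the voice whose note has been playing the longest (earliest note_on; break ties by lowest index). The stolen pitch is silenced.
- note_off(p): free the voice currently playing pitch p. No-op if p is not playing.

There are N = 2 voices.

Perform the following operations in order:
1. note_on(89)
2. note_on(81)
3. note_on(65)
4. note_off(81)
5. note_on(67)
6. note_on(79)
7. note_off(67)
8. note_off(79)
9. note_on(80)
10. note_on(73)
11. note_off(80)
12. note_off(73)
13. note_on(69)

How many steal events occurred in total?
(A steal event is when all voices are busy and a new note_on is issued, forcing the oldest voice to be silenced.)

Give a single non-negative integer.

Answer: 2

Derivation:
Op 1: note_on(89): voice 0 is free -> assigned | voices=[89 -]
Op 2: note_on(81): voice 1 is free -> assigned | voices=[89 81]
Op 3: note_on(65): all voices busy, STEAL voice 0 (pitch 89, oldest) -> assign | voices=[65 81]
Op 4: note_off(81): free voice 1 | voices=[65 -]
Op 5: note_on(67): voice 1 is free -> assigned | voices=[65 67]
Op 6: note_on(79): all voices busy, STEAL voice 0 (pitch 65, oldest) -> assign | voices=[79 67]
Op 7: note_off(67): free voice 1 | voices=[79 -]
Op 8: note_off(79): free voice 0 | voices=[- -]
Op 9: note_on(80): voice 0 is free -> assigned | voices=[80 -]
Op 10: note_on(73): voice 1 is free -> assigned | voices=[80 73]
Op 11: note_off(80): free voice 0 | voices=[- 73]
Op 12: note_off(73): free voice 1 | voices=[- -]
Op 13: note_on(69): voice 0 is free -> assigned | voices=[69 -]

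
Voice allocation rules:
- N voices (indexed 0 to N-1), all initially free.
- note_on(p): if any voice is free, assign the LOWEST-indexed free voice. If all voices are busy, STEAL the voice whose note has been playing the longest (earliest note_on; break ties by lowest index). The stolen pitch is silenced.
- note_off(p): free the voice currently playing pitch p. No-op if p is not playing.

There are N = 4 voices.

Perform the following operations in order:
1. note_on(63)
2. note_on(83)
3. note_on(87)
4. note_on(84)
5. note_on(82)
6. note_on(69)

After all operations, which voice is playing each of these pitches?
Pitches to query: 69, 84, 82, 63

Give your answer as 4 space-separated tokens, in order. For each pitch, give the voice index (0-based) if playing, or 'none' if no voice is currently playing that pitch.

Answer: 1 3 0 none

Derivation:
Op 1: note_on(63): voice 0 is free -> assigned | voices=[63 - - -]
Op 2: note_on(83): voice 1 is free -> assigned | voices=[63 83 - -]
Op 3: note_on(87): voice 2 is free -> assigned | voices=[63 83 87 -]
Op 4: note_on(84): voice 3 is free -> assigned | voices=[63 83 87 84]
Op 5: note_on(82): all voices busy, STEAL voice 0 (pitch 63, oldest) -> assign | voices=[82 83 87 84]
Op 6: note_on(69): all voices busy, STEAL voice 1 (pitch 83, oldest) -> assign | voices=[82 69 87 84]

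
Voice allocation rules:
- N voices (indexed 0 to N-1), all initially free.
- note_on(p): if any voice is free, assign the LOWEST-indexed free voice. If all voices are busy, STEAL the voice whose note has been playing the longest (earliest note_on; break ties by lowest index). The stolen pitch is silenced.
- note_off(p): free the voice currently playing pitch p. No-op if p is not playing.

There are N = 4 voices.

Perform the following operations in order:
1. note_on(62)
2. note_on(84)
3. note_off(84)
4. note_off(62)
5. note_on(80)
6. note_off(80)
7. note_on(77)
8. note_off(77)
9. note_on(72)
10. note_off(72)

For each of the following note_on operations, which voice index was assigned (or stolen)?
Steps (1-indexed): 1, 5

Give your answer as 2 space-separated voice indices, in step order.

Op 1: note_on(62): voice 0 is free -> assigned | voices=[62 - - -]
Op 2: note_on(84): voice 1 is free -> assigned | voices=[62 84 - -]
Op 3: note_off(84): free voice 1 | voices=[62 - - -]
Op 4: note_off(62): free voice 0 | voices=[- - - -]
Op 5: note_on(80): voice 0 is free -> assigned | voices=[80 - - -]
Op 6: note_off(80): free voice 0 | voices=[- - - -]
Op 7: note_on(77): voice 0 is free -> assigned | voices=[77 - - -]
Op 8: note_off(77): free voice 0 | voices=[- - - -]
Op 9: note_on(72): voice 0 is free -> assigned | voices=[72 - - -]
Op 10: note_off(72): free voice 0 | voices=[- - - -]

Answer: 0 0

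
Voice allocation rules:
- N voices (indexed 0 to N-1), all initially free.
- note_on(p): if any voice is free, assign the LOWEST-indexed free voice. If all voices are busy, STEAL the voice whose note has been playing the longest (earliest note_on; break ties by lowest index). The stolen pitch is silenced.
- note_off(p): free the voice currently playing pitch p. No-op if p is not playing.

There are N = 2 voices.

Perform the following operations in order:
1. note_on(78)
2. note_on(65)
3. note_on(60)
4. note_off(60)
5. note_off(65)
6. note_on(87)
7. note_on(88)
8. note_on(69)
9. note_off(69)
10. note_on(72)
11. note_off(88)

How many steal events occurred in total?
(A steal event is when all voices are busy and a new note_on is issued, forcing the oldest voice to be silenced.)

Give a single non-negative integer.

Answer: 2

Derivation:
Op 1: note_on(78): voice 0 is free -> assigned | voices=[78 -]
Op 2: note_on(65): voice 1 is free -> assigned | voices=[78 65]
Op 3: note_on(60): all voices busy, STEAL voice 0 (pitch 78, oldest) -> assign | voices=[60 65]
Op 4: note_off(60): free voice 0 | voices=[- 65]
Op 5: note_off(65): free voice 1 | voices=[- -]
Op 6: note_on(87): voice 0 is free -> assigned | voices=[87 -]
Op 7: note_on(88): voice 1 is free -> assigned | voices=[87 88]
Op 8: note_on(69): all voices busy, STEAL voice 0 (pitch 87, oldest) -> assign | voices=[69 88]
Op 9: note_off(69): free voice 0 | voices=[- 88]
Op 10: note_on(72): voice 0 is free -> assigned | voices=[72 88]
Op 11: note_off(88): free voice 1 | voices=[72 -]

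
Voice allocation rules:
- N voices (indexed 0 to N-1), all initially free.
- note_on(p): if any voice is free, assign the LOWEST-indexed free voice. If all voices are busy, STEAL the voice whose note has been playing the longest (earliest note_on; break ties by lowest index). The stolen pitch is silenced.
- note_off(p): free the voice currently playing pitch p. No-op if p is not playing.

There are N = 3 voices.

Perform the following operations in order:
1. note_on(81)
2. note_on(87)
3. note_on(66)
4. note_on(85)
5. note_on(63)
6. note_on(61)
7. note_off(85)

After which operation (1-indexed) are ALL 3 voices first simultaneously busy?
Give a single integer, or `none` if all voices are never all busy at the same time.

Answer: 3

Derivation:
Op 1: note_on(81): voice 0 is free -> assigned | voices=[81 - -]
Op 2: note_on(87): voice 1 is free -> assigned | voices=[81 87 -]
Op 3: note_on(66): voice 2 is free -> assigned | voices=[81 87 66]
Op 4: note_on(85): all voices busy, STEAL voice 0 (pitch 81, oldest) -> assign | voices=[85 87 66]
Op 5: note_on(63): all voices busy, STEAL voice 1 (pitch 87, oldest) -> assign | voices=[85 63 66]
Op 6: note_on(61): all voices busy, STEAL voice 2 (pitch 66, oldest) -> assign | voices=[85 63 61]
Op 7: note_off(85): free voice 0 | voices=[- 63 61]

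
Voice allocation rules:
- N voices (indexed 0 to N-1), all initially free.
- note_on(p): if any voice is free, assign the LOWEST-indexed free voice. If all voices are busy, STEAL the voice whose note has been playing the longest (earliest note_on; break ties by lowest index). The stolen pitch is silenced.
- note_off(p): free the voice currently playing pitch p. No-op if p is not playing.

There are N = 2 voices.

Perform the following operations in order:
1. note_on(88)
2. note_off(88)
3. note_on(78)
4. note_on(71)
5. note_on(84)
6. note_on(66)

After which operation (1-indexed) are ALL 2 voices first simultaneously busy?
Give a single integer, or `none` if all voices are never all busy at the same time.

Answer: 4

Derivation:
Op 1: note_on(88): voice 0 is free -> assigned | voices=[88 -]
Op 2: note_off(88): free voice 0 | voices=[- -]
Op 3: note_on(78): voice 0 is free -> assigned | voices=[78 -]
Op 4: note_on(71): voice 1 is free -> assigned | voices=[78 71]
Op 5: note_on(84): all voices busy, STEAL voice 0 (pitch 78, oldest) -> assign | voices=[84 71]
Op 6: note_on(66): all voices busy, STEAL voice 1 (pitch 71, oldest) -> assign | voices=[84 66]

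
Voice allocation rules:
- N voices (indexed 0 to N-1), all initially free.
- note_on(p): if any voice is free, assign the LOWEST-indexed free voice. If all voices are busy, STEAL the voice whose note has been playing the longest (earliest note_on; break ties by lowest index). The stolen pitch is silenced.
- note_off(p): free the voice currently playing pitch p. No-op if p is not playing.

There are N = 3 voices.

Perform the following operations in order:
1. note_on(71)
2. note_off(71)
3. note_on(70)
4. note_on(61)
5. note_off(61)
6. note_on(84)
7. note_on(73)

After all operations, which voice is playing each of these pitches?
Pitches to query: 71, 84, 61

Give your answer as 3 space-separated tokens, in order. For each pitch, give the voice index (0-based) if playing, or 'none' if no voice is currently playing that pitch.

Answer: none 1 none

Derivation:
Op 1: note_on(71): voice 0 is free -> assigned | voices=[71 - -]
Op 2: note_off(71): free voice 0 | voices=[- - -]
Op 3: note_on(70): voice 0 is free -> assigned | voices=[70 - -]
Op 4: note_on(61): voice 1 is free -> assigned | voices=[70 61 -]
Op 5: note_off(61): free voice 1 | voices=[70 - -]
Op 6: note_on(84): voice 1 is free -> assigned | voices=[70 84 -]
Op 7: note_on(73): voice 2 is free -> assigned | voices=[70 84 73]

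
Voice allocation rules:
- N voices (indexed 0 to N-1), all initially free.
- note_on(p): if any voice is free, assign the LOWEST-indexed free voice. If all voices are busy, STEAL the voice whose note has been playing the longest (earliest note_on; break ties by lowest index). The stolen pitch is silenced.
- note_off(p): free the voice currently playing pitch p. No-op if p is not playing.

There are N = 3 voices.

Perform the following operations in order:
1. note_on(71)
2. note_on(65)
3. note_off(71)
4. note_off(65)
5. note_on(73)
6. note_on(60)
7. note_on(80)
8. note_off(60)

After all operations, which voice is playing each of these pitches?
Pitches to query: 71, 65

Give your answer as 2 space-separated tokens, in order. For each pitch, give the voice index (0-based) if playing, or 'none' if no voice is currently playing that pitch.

Op 1: note_on(71): voice 0 is free -> assigned | voices=[71 - -]
Op 2: note_on(65): voice 1 is free -> assigned | voices=[71 65 -]
Op 3: note_off(71): free voice 0 | voices=[- 65 -]
Op 4: note_off(65): free voice 1 | voices=[- - -]
Op 5: note_on(73): voice 0 is free -> assigned | voices=[73 - -]
Op 6: note_on(60): voice 1 is free -> assigned | voices=[73 60 -]
Op 7: note_on(80): voice 2 is free -> assigned | voices=[73 60 80]
Op 8: note_off(60): free voice 1 | voices=[73 - 80]

Answer: none none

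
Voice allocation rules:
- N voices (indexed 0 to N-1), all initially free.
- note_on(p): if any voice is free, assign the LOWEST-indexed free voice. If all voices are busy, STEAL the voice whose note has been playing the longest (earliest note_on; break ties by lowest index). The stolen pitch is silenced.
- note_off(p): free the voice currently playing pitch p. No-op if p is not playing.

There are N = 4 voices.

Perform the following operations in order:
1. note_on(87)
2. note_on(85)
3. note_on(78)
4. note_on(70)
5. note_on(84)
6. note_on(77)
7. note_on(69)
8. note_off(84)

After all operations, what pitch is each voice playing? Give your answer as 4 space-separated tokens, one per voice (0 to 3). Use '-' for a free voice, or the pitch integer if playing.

Answer: - 77 69 70

Derivation:
Op 1: note_on(87): voice 0 is free -> assigned | voices=[87 - - -]
Op 2: note_on(85): voice 1 is free -> assigned | voices=[87 85 - -]
Op 3: note_on(78): voice 2 is free -> assigned | voices=[87 85 78 -]
Op 4: note_on(70): voice 3 is free -> assigned | voices=[87 85 78 70]
Op 5: note_on(84): all voices busy, STEAL voice 0 (pitch 87, oldest) -> assign | voices=[84 85 78 70]
Op 6: note_on(77): all voices busy, STEAL voice 1 (pitch 85, oldest) -> assign | voices=[84 77 78 70]
Op 7: note_on(69): all voices busy, STEAL voice 2 (pitch 78, oldest) -> assign | voices=[84 77 69 70]
Op 8: note_off(84): free voice 0 | voices=[- 77 69 70]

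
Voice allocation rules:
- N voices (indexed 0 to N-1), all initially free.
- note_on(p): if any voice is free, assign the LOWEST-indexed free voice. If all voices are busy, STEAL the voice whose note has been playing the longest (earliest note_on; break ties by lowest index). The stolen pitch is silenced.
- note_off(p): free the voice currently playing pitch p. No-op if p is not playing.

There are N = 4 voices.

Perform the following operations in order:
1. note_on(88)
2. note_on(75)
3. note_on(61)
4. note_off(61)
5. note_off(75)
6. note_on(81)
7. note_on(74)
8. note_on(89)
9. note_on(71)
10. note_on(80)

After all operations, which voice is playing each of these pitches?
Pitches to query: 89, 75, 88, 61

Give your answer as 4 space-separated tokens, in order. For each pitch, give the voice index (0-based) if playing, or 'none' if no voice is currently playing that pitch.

Op 1: note_on(88): voice 0 is free -> assigned | voices=[88 - - -]
Op 2: note_on(75): voice 1 is free -> assigned | voices=[88 75 - -]
Op 3: note_on(61): voice 2 is free -> assigned | voices=[88 75 61 -]
Op 4: note_off(61): free voice 2 | voices=[88 75 - -]
Op 5: note_off(75): free voice 1 | voices=[88 - - -]
Op 6: note_on(81): voice 1 is free -> assigned | voices=[88 81 - -]
Op 7: note_on(74): voice 2 is free -> assigned | voices=[88 81 74 -]
Op 8: note_on(89): voice 3 is free -> assigned | voices=[88 81 74 89]
Op 9: note_on(71): all voices busy, STEAL voice 0 (pitch 88, oldest) -> assign | voices=[71 81 74 89]
Op 10: note_on(80): all voices busy, STEAL voice 1 (pitch 81, oldest) -> assign | voices=[71 80 74 89]

Answer: 3 none none none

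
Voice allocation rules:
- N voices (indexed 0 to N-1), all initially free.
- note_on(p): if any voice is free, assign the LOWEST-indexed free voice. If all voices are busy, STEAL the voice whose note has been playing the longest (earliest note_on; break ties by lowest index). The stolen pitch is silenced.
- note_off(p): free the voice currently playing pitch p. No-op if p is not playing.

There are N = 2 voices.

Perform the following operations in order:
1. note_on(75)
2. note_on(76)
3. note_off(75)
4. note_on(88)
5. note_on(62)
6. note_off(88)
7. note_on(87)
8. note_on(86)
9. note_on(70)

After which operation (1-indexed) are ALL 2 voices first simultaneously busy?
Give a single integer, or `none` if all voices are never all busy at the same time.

Op 1: note_on(75): voice 0 is free -> assigned | voices=[75 -]
Op 2: note_on(76): voice 1 is free -> assigned | voices=[75 76]
Op 3: note_off(75): free voice 0 | voices=[- 76]
Op 4: note_on(88): voice 0 is free -> assigned | voices=[88 76]
Op 5: note_on(62): all voices busy, STEAL voice 1 (pitch 76, oldest) -> assign | voices=[88 62]
Op 6: note_off(88): free voice 0 | voices=[- 62]
Op 7: note_on(87): voice 0 is free -> assigned | voices=[87 62]
Op 8: note_on(86): all voices busy, STEAL voice 1 (pitch 62, oldest) -> assign | voices=[87 86]
Op 9: note_on(70): all voices busy, STEAL voice 0 (pitch 87, oldest) -> assign | voices=[70 86]

Answer: 2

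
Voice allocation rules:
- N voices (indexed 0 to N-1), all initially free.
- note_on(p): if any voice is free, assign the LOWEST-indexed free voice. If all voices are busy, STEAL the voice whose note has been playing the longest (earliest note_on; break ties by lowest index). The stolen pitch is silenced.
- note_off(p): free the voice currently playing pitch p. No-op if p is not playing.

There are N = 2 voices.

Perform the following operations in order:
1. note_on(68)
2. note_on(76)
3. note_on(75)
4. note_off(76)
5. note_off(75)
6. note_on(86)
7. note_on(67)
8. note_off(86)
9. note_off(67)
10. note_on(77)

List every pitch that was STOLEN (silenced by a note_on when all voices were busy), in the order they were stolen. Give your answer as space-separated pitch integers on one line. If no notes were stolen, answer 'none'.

Op 1: note_on(68): voice 0 is free -> assigned | voices=[68 -]
Op 2: note_on(76): voice 1 is free -> assigned | voices=[68 76]
Op 3: note_on(75): all voices busy, STEAL voice 0 (pitch 68, oldest) -> assign | voices=[75 76]
Op 4: note_off(76): free voice 1 | voices=[75 -]
Op 5: note_off(75): free voice 0 | voices=[- -]
Op 6: note_on(86): voice 0 is free -> assigned | voices=[86 -]
Op 7: note_on(67): voice 1 is free -> assigned | voices=[86 67]
Op 8: note_off(86): free voice 0 | voices=[- 67]
Op 9: note_off(67): free voice 1 | voices=[- -]
Op 10: note_on(77): voice 0 is free -> assigned | voices=[77 -]

Answer: 68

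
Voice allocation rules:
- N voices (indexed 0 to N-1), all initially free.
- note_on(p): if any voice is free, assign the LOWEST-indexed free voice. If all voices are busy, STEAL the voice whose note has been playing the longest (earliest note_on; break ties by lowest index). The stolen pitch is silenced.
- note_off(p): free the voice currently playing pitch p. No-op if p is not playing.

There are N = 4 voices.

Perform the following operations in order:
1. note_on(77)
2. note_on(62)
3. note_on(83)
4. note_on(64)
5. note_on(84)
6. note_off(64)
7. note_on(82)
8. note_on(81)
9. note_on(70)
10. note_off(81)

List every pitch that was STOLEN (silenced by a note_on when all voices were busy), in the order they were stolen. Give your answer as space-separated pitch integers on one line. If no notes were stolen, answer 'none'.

Answer: 77 62 83

Derivation:
Op 1: note_on(77): voice 0 is free -> assigned | voices=[77 - - -]
Op 2: note_on(62): voice 1 is free -> assigned | voices=[77 62 - -]
Op 3: note_on(83): voice 2 is free -> assigned | voices=[77 62 83 -]
Op 4: note_on(64): voice 3 is free -> assigned | voices=[77 62 83 64]
Op 5: note_on(84): all voices busy, STEAL voice 0 (pitch 77, oldest) -> assign | voices=[84 62 83 64]
Op 6: note_off(64): free voice 3 | voices=[84 62 83 -]
Op 7: note_on(82): voice 3 is free -> assigned | voices=[84 62 83 82]
Op 8: note_on(81): all voices busy, STEAL voice 1 (pitch 62, oldest) -> assign | voices=[84 81 83 82]
Op 9: note_on(70): all voices busy, STEAL voice 2 (pitch 83, oldest) -> assign | voices=[84 81 70 82]
Op 10: note_off(81): free voice 1 | voices=[84 - 70 82]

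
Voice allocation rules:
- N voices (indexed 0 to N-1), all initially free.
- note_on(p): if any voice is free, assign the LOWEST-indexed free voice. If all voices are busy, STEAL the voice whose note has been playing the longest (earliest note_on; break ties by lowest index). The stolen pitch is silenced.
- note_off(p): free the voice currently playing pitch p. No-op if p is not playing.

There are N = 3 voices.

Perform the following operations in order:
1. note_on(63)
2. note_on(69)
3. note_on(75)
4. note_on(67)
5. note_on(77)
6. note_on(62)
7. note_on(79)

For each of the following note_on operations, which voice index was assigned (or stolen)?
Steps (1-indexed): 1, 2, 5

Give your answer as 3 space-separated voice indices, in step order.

Op 1: note_on(63): voice 0 is free -> assigned | voices=[63 - -]
Op 2: note_on(69): voice 1 is free -> assigned | voices=[63 69 -]
Op 3: note_on(75): voice 2 is free -> assigned | voices=[63 69 75]
Op 4: note_on(67): all voices busy, STEAL voice 0 (pitch 63, oldest) -> assign | voices=[67 69 75]
Op 5: note_on(77): all voices busy, STEAL voice 1 (pitch 69, oldest) -> assign | voices=[67 77 75]
Op 6: note_on(62): all voices busy, STEAL voice 2 (pitch 75, oldest) -> assign | voices=[67 77 62]
Op 7: note_on(79): all voices busy, STEAL voice 0 (pitch 67, oldest) -> assign | voices=[79 77 62]

Answer: 0 1 1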